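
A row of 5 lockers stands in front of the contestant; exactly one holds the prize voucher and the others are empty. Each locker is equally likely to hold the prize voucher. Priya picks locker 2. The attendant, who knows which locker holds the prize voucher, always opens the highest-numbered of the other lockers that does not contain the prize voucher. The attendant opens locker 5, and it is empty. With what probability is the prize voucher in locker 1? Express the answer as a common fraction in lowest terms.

Apply Bayes' rule, conditioning on where the prize voucher actually is.
If it is in any of lockers 1, 2, 3, and 4 (prior 1/5 each): locker 5 is the highest-numbered option available, probability 1; weight (1/5)·1 = 1/5 each.
If it is in locker 5 (prior 1/5): the attendant opened locker 5, so this case is ruled out; weight (1/5)·0 = 0.
The weights sum to 4/5.
So P(the prize voucher in locker 1 | the attendant opened locker 5) = (1/5) / (4/5) = 1/4.

1/4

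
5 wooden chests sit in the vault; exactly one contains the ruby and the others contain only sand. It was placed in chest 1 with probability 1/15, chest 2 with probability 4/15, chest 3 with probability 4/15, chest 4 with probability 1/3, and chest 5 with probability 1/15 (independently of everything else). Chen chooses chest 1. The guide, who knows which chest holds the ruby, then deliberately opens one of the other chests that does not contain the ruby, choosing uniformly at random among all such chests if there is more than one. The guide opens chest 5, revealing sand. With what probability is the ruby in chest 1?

3/55

Consider each possible location of the ruby in turn.
If it is in chest 1 (prior 1/15): the guide has 4 equally likely choices, so probability 1/4; weight (1/15)·(1/4) = 1/60.
If it is in either of chests 2 and 3 (prior 4/15 each): the guide has 3 equally likely choices, so probability 1/3; weight (4/15)·(1/3) = 4/45 each.
If it is in chest 4 (prior 1/3): the guide has 3 equally likely choices, so probability 1/3; weight (1/3)·(1/3) = 1/9.
If it is in chest 5 (prior 1/15): the guide opened chest 5, so this case is ruled out; weight (1/15)·0 = 0.
The weights sum to 11/36.
So P(the ruby in chest 1 | the guide opened chest 5) = (1/60) / (11/36) = 3/55.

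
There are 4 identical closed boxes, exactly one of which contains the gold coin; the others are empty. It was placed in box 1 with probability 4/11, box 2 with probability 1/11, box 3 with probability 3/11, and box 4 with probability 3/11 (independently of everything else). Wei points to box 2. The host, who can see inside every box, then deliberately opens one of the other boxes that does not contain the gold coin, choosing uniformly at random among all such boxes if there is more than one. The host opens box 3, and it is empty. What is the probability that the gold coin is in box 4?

9/23

Consider each possible location of the gold coin in turn.
If it is in box 1 (prior 4/11): the host has 2 equally likely choices, so probability 1/2; weight (4/11)·(1/2) = 2/11.
If it is in box 2 (prior 1/11): the host has 3 equally likely choices, so probability 1/3; weight (1/11)·(1/3) = 1/33.
If it is in box 3 (prior 3/11): the host opened box 3, so this case is ruled out; weight (3/11)·0 = 0.
If it is in box 4 (prior 3/11): the host has 2 equally likely choices, so probability 1/2; weight (3/11)·(1/2) = 3/22.
The weights sum to 23/66.
So P(the gold coin in box 4 | the host opened box 3) = (3/22) / (23/66) = 9/23.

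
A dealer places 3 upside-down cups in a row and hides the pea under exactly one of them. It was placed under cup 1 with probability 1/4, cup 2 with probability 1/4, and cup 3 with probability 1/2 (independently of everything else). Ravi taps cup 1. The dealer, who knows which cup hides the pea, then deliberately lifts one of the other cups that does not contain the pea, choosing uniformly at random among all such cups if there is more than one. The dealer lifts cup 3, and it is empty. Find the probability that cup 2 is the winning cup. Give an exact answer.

2/3

Condition on the true location of the pea.
If it is under cup 1 (prior 1/4): the dealer has 2 equally likely choices, so probability 1/2; weight (1/4)·(1/2) = 1/8.
If it is under cup 2 (prior 1/4): the dealer has no choice, probability 1; weight (1/4)·1 = 1/4.
If it is under cup 3 (prior 1/2): the dealer opened cup 3, so this case is ruled out; weight (1/2)·0 = 0.
The weights sum to 3/8.
So P(the pea under cup 2 | the dealer opened cup 3) = (1/4) / (3/8) = 2/3.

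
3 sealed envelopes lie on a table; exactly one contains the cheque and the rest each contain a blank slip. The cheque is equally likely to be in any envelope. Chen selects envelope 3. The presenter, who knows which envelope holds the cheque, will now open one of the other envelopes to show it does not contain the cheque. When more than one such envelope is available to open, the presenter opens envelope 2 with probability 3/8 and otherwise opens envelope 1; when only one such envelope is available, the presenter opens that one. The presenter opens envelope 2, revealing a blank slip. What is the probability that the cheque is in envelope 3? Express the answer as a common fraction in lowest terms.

3/11

Condition on the true location of the cheque.
If it is in envelope 1 (prior 1/3): only envelope 2 is available, probability 1; weight (1/3)·1 = 1/3.
If it is in envelope 2 (prior 1/3): the presenter opened envelope 2, so this case is ruled out; weight (1/3)·0 = 0.
If it is in envelope 3 (prior 1/3): envelope 2 is available, opened with probability 3/8; weight (1/3)·(3/8) = 1/8.
The weights sum to 11/24.
So P(the cheque in envelope 3 | the presenter opened envelope 2) = (1/8) / (11/24) = 3/11.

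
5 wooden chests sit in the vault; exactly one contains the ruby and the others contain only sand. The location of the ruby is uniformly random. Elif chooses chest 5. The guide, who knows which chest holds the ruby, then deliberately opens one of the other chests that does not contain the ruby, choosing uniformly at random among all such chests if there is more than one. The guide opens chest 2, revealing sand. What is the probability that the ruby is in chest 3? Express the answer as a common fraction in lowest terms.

4/15

Condition on the true location of the ruby.
If it is in any of chests 1, 3, and 4 (prior 1/5 each): the guide has 3 equally likely choices, so probability 1/3; weight (1/5)·(1/3) = 1/15 each.
If it is in chest 2 (prior 1/5): the guide opened chest 2, so this case is ruled out; weight (1/5)·0 = 0.
If it is in chest 5 (prior 1/5): the guide has 4 equally likely choices, so probability 1/4; weight (1/5)·(1/4) = 1/20.
The weights sum to 1/4.
So P(the ruby in chest 3 | the guide opened chest 2) = (1/15) / (1/4) = 4/15.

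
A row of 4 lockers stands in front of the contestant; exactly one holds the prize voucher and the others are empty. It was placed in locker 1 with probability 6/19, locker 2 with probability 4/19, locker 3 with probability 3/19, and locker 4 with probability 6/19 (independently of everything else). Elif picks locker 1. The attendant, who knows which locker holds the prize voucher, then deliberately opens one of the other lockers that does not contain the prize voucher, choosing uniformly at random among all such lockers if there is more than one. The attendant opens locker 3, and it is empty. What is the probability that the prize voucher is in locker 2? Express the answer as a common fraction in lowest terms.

2/7

Condition on the true location of the prize voucher.
If it is in locker 1 (prior 6/19): the attendant has 3 equally likely choices, so probability 1/3; weight (6/19)·(1/3) = 2/19.
If it is in locker 2 (prior 4/19): the attendant has 2 equally likely choices, so probability 1/2; weight (4/19)·(1/2) = 2/19.
If it is in locker 3 (prior 3/19): the attendant opened locker 3, so this case is ruled out; weight (3/19)·0 = 0.
If it is in locker 4 (prior 6/19): the attendant has 2 equally likely choices, so probability 1/2; weight (6/19)·(1/2) = 3/19.
The weights sum to 7/19.
So P(the prize voucher in locker 2 | the attendant opened locker 3) = (2/19) / (7/19) = 2/7.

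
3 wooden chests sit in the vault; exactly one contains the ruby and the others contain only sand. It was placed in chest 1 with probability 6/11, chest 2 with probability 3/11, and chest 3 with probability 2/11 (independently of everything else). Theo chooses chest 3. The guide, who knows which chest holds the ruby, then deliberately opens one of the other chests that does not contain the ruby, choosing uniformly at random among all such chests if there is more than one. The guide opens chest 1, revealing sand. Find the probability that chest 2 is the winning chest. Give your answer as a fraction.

3/4

Condition on the true location of the ruby.
If it is in chest 1 (prior 6/11): the guide opened chest 1, so this case is ruled out; weight (6/11)·0 = 0.
If it is in chest 2 (prior 3/11): the guide has no choice, probability 1; weight (3/11)·1 = 3/11.
If it is in chest 3 (prior 2/11): the guide has 2 equally likely choices, so probability 1/2; weight (2/11)·(1/2) = 1/11.
The weights sum to 4/11.
So P(the ruby in chest 2 | the guide opened chest 1) = (3/11) / (4/11) = 3/4.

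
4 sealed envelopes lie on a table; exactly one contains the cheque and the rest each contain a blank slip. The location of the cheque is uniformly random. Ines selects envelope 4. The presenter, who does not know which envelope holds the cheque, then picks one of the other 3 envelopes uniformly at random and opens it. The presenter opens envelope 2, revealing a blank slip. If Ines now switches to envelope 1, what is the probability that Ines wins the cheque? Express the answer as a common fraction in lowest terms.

1/3

Consider each possible location of the cheque in turn.
If it is in any of envelopes 1, 3, and 4 (prior 1/4 each): the presenter picks envelope 2 with probability 1/3 regardless, and it is not the prize; weight (1/4)·(1/3) = 1/12 each.
If it is in envelope 2 (prior 1/4): the presenter opened envelope 2, so this case is ruled out; weight (1/4)·0 = 0.
The weights sum to 1/4.
So P(the cheque in envelope 1 | the presenter opened envelope 2) = (1/12) / (1/4) = 1/3.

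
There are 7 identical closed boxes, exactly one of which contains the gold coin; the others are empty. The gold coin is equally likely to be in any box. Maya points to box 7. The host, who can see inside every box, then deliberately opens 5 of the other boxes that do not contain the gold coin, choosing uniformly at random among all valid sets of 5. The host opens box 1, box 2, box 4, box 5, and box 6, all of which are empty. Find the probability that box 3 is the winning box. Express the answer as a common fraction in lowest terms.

6/7

Consider each possible location of the gold coin in turn.
If it is in any of boxes 1, 2, 4, 5, and 6 (prior 1/7 each): that box was opened and seen not to hold the prize — ruled out; weight (1/7)·0 = 0 each.
If it is in box 3 (prior 1/7): the host has no choice, probability 1; weight (1/7)·1 = 1/7.
If it is in box 7 (prior 1/7): the host has 6 equally likely choices, so probability 1/6; weight (1/7)·(1/6) = 1/42.
The weights sum to 1/6.
So P(the gold coin in box 3 | the host opened box 1, box 2, box 4, box 5, and box 6) = (1/7) / (1/6) = 6/7.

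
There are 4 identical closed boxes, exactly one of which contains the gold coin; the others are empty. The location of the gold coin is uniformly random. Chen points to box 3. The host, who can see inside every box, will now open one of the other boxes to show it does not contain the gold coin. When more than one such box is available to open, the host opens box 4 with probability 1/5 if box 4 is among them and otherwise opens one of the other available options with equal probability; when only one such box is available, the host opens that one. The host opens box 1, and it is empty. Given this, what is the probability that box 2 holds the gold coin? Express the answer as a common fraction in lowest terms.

8/17

Consider each possible location of the gold coin in turn.
If it is in box 1 (prior 1/4): the host opened box 1, so this case is ruled out; weight (1/4)·0 = 0.
If it is in box 2 (prior 1/4): box 4 is available but not opened, probability 4/5; weight (1/4)·(4/5) = 1/5.
If it is in box 3 (prior 1/4): box 4 is available but not opened; box 1 gets probability (1 − 1/5)/2 = 2/5; weight (1/4)·(2/5) = 1/10.
If it is in box 4 (prior 1/4): box 4 holds the prize so is unavailable; the host chooses uniformly among the 2 others, probability 1/2; weight (1/4)·(1/2) = 1/8.
The weights sum to 17/40.
So P(the gold coin in box 2 | the host opened box 1) = (1/5) / (17/40) = 8/17.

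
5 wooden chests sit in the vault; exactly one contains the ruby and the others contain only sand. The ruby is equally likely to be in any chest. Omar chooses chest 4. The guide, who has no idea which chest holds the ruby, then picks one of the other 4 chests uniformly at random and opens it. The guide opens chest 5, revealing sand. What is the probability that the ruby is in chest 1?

1/4

Consider each possible location of the ruby in turn.
If it is in any of chests 1, 2, 3, and 4 (prior 1/5 each): the guide picks chest 5 with probability 1/4 regardless, and it is not the prize; weight (1/5)·(1/4) = 1/20 each.
If it is in chest 5 (prior 1/5): the guide opened chest 5, so this case is ruled out; weight (1/5)·0 = 0.
The weights sum to 1/5.
So P(the ruby in chest 1 | the guide opened chest 5) = (1/20) / (1/5) = 1/4.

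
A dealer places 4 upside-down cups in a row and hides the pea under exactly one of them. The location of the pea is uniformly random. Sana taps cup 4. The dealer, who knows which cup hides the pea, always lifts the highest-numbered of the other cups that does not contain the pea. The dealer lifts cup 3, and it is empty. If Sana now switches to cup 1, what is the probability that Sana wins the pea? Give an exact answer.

Apply Bayes' rule, conditioning on where the pea actually is.
If it is under any of cups 1, 2, and 4 (prior 1/4 each): cup 3 is the highest-numbered option available, probability 1; weight (1/4)·1 = 1/4 each.
If it is under cup 3 (prior 1/4): the dealer opened cup 3, so this case is ruled out; weight (1/4)·0 = 0.
The weights sum to 3/4.
So P(the pea under cup 1 | the dealer opened cup 3) = (1/4) / (3/4) = 1/3.

1/3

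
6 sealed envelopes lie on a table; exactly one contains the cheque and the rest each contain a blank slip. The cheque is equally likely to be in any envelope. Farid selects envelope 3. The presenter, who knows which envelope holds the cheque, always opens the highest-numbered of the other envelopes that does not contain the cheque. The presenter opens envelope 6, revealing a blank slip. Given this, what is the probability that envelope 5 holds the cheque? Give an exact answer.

1/5

Consider each possible location of the cheque in turn.
If it is in any of envelopes 1, 2, 3, 4, and 5 (prior 1/6 each): envelope 6 is the highest-numbered option available, probability 1; weight (1/6)·1 = 1/6 each.
If it is in envelope 6 (prior 1/6): the presenter opened envelope 6, so this case is ruled out; weight (1/6)·0 = 0.
The weights sum to 5/6.
So P(the cheque in envelope 5 | the presenter opened envelope 6) = (1/6) / (5/6) = 1/5.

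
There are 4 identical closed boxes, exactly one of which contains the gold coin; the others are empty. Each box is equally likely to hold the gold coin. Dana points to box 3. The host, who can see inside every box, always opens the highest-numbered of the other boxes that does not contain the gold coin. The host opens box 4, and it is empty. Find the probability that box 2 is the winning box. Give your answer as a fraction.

1/3

Apply Bayes' rule, conditioning on where the gold coin actually is.
If it is in any of boxes 1, 2, and 3 (prior 1/4 each): box 4 is the highest-numbered option available, probability 1; weight (1/4)·1 = 1/4 each.
If it is in box 4 (prior 1/4): the host opened box 4, so this case is ruled out; weight (1/4)·0 = 0.
The weights sum to 3/4.
So P(the gold coin in box 2 | the host opened box 4) = (1/4) / (3/4) = 1/3.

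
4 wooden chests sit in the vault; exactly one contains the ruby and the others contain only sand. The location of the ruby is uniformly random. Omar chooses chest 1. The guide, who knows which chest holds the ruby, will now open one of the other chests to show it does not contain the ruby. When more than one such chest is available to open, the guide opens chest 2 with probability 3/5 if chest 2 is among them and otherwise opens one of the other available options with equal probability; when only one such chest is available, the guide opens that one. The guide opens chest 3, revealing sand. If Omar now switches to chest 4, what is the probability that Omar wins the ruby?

Consider each possible location of the ruby in turn.
If it is in chest 1 (prior 1/4): chest 2 is available but not opened; chest 3 gets probability (1 − 3/5)/2 = 1/5; weight (1/4)·(1/5) = 1/20.
If it is in chest 2 (prior 1/4): chest 2 holds the prize so is unavailable; the guide chooses uniformly among the 2 others, probability 1/2; weight (1/4)·(1/2) = 1/8.
If it is in chest 3 (prior 1/4): the guide opened chest 3, so this case is ruled out; weight (1/4)·0 = 0.
If it is in chest 4 (prior 1/4): chest 2 is available but not opened, probability 2/5; weight (1/4)·(2/5) = 1/10.
The weights sum to 11/40.
So P(the ruby in chest 4 | the guide opened chest 3) = (1/10) / (11/40) = 4/11.

4/11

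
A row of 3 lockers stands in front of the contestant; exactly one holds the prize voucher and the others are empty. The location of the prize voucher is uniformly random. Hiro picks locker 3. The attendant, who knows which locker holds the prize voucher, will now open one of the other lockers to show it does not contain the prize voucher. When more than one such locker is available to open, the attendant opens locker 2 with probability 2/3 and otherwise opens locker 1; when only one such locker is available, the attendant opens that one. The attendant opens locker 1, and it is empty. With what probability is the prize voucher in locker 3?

1/4

Condition on the true location of the prize voucher.
If it is in locker 1 (prior 1/3): the attendant opened locker 1, so this case is ruled out; weight (1/3)·0 = 0.
If it is in locker 2 (prior 1/3): only locker 1 is available, probability 1; weight (1/3)·1 = 1/3.
If it is in locker 3 (prior 1/3): locker 2 is available but not opened, probability 1/3; weight (1/3)·(1/3) = 1/9.
The weights sum to 4/9.
So P(the prize voucher in locker 3 | the attendant opened locker 1) = (1/9) / (4/9) = 1/4.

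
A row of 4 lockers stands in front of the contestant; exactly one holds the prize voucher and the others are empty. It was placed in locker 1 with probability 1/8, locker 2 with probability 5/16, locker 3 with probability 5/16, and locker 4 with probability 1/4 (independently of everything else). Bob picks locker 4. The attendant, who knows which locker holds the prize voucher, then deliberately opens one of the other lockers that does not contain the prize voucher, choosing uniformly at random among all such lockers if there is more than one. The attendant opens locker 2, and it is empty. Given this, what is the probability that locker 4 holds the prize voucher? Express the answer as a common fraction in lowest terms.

Condition on the true location of the prize voucher.
If it is in locker 1 (prior 1/8): the attendant has 2 equally likely choices, so probability 1/2; weight (1/8)·(1/2) = 1/16.
If it is in locker 2 (prior 5/16): the attendant opened locker 2, so this case is ruled out; weight (5/16)·0 = 0.
If it is in locker 3 (prior 5/16): the attendant has 2 equally likely choices, so probability 1/2; weight (5/16)·(1/2) = 5/32.
If it is in locker 4 (prior 1/4): the attendant has 3 equally likely choices, so probability 1/3; weight (1/4)·(1/3) = 1/12.
The weights sum to 29/96.
So P(the prize voucher in locker 4 | the attendant opened locker 2) = (1/12) / (29/96) = 8/29.

8/29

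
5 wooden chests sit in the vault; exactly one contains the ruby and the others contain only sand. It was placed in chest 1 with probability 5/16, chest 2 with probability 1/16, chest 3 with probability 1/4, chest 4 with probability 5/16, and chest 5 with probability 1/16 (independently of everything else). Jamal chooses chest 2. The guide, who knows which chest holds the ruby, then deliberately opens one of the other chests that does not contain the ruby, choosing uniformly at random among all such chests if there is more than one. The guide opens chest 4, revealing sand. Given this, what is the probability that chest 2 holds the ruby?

Condition on the true location of the ruby.
If it is in chest 1 (prior 5/16): the guide has 3 equally likely choices, so probability 1/3; weight (5/16)·(1/3) = 5/48.
If it is in chest 2 (prior 1/16): the guide has 4 equally likely choices, so probability 1/4; weight (1/16)·(1/4) = 1/64.
If it is in chest 3 (prior 1/4): the guide has 3 equally likely choices, so probability 1/3; weight (1/4)·(1/3) = 1/12.
If it is in chest 4 (prior 5/16): the guide opened chest 4, so this case is ruled out; weight (5/16)·0 = 0.
If it is in chest 5 (prior 1/16): the guide has 3 equally likely choices, so probability 1/3; weight (1/16)·(1/3) = 1/48.
The weights sum to 43/192.
So P(the ruby in chest 2 | the guide opened chest 4) = (1/64) / (43/192) = 3/43.

3/43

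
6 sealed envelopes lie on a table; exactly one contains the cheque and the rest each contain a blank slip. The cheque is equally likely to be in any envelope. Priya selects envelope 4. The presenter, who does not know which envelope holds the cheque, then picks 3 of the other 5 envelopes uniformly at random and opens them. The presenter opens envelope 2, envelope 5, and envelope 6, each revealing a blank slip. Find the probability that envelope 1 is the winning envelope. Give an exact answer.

1/3

Consider each possible location of the cheque in turn.
If it is in any of envelopes 1, 3, and 4 (prior 1/6 each): the presenter picks exactly this set with probability 1/10 regardless, and none is the prize; weight (1/6)·(1/10) = 1/60 each.
If it is in any of envelopes 2, 5, and 6 (prior 1/6 each): that envelope was opened and seen not to hold the prize — ruled out; weight (1/6)·0 = 0 each.
The weights sum to 1/20.
So P(the cheque in envelope 1 | the presenter opened envelope 2, envelope 5, and envelope 6) = (1/60) / (1/20) = 1/3.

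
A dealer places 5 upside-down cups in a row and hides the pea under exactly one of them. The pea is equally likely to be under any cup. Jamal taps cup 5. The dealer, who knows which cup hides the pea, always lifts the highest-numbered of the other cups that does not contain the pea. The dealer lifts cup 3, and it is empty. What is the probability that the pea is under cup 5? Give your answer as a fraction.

0

Condition on the true location of the pea.
If it is under any of cups 1, 2, and 5 (prior 1/5 each): the dealer would have opened cup 4 instead, probability 0; weight (1/5)·0 = 0 each.
If it is under cup 3 (prior 1/5): the dealer opened cup 3, so this case is ruled out; weight (1/5)·0 = 0.
If it is under cup 4 (prior 1/5): cup 3 is the highest-numbered option available, probability 1; weight (1/5)·1 = 1/5.
The weights sum to 1/5.
So P(the pea under cup 5 | the dealer opened cup 3) = 0 / (1/5) = 0.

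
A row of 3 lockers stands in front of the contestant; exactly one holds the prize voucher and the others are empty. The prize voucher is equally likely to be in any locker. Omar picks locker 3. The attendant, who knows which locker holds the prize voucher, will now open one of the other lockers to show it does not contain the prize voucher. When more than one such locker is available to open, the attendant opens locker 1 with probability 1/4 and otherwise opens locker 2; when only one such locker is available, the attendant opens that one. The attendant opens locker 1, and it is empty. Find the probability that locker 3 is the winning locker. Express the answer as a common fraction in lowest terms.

1/5

Apply Bayes' rule, conditioning on where the prize voucher actually is.
If it is in locker 1 (prior 1/3): the attendant opened locker 1, so this case is ruled out; weight (1/3)·0 = 0.
If it is in locker 2 (prior 1/3): only locker 1 is available, probability 1; weight (1/3)·1 = 1/3.
If it is in locker 3 (prior 1/3): locker 1 is available, opened with probability 1/4; weight (1/3)·(1/4) = 1/12.
The weights sum to 5/12.
So P(the prize voucher in locker 3 | the attendant opened locker 1) = (1/12) / (5/12) = 1/5.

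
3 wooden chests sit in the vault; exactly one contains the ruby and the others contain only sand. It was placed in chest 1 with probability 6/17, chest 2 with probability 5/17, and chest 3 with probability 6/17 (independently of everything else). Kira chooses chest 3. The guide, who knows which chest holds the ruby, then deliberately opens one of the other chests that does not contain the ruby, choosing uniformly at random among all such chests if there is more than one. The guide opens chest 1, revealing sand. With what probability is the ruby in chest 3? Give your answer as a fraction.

3/8

Consider each possible location of the ruby in turn.
If it is in chest 1 (prior 6/17): the guide opened chest 1, so this case is ruled out; weight (6/17)·0 = 0.
If it is in chest 2 (prior 5/17): the guide has no choice, probability 1; weight (5/17)·1 = 5/17.
If it is in chest 3 (prior 6/17): the guide has 2 equally likely choices, so probability 1/2; weight (6/17)·(1/2) = 3/17.
The weights sum to 8/17.
So P(the ruby in chest 3 | the guide opened chest 1) = (3/17) / (8/17) = 3/8.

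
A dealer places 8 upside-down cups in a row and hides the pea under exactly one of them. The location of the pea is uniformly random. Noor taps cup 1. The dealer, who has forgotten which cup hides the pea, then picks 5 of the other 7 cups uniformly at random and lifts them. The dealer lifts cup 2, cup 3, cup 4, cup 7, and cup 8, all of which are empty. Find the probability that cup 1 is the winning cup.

Because the dealer chose which cups to lift without knowing where the pea is, the choice is independent of the prize location. Learning that none of the 5 opened cups holds the pea simply rules out those 5 locations and leaves the remaining 3 cups still equally likely by symmetry.
So P(the pea under cup 1) = 1/3.

1/3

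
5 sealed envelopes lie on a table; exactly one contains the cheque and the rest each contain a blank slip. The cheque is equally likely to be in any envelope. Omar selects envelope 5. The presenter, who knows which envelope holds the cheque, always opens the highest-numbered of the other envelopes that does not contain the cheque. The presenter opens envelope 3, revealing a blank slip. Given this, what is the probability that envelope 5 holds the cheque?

0

Apply Bayes' rule, conditioning on where the cheque actually is.
If it is in any of envelopes 1, 2, and 5 (prior 1/5 each): the presenter would have opened envelope 4 instead, probability 0; weight (1/5)·0 = 0 each.
If it is in envelope 3 (prior 1/5): the presenter opened envelope 3, so this case is ruled out; weight (1/5)·0 = 0.
If it is in envelope 4 (prior 1/5): envelope 3 is the highest-numbered option available, probability 1; weight (1/5)·1 = 1/5.
The weights sum to 1/5.
So P(the cheque in envelope 5 | the presenter opened envelope 3) = 0 / (1/5) = 0.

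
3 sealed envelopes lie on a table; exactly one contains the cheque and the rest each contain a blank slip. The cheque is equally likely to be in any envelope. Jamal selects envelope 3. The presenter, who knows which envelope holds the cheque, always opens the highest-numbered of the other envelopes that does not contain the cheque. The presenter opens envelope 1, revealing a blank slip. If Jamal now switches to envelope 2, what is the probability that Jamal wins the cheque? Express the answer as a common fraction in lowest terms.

1

Apply Bayes' rule, conditioning on where the cheque actually is.
If it is in envelope 1 (prior 1/3): the presenter opened envelope 1, so this case is ruled out; weight (1/3)·0 = 0.
If it is in envelope 2 (prior 1/3): envelope 1 is the highest-numbered option available, probability 1; weight (1/3)·1 = 1/3.
If it is in envelope 3 (prior 1/3): the presenter would have opened envelope 2 instead, probability 0; weight (1/3)·0 = 0.
The weights sum to 1/3.
So P(the cheque in envelope 2 | the presenter opened envelope 1) = (1/3) / (1/3) = 1.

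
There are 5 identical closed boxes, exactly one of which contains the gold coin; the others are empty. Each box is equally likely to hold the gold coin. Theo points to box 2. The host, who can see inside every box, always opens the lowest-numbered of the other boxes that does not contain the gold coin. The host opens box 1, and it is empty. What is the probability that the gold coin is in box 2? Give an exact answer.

1/4

Apply Bayes' rule, conditioning on where the gold coin actually is.
If it is in box 1 (prior 1/5): the host opened box 1, so this case is ruled out; weight (1/5)·0 = 0.
If it is in any of boxes 2, 3, 4, and 5 (prior 1/5 each): box 1 is the lowest-numbered option available, probability 1; weight (1/5)·1 = 1/5 each.
The weights sum to 4/5.
So P(the gold coin in box 2 | the host opened box 1) = (1/5) / (4/5) = 1/4.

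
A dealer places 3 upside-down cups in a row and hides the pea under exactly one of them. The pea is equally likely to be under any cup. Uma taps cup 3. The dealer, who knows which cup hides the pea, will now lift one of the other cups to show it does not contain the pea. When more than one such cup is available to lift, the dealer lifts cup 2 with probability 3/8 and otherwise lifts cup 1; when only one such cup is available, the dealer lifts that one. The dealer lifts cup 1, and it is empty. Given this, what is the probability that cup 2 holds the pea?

8/13

Apply Bayes' rule, conditioning on where the pea actually is.
If it is under cup 1 (prior 1/3): the dealer opened cup 1, so this case is ruled out; weight (1/3)·0 = 0.
If it is under cup 2 (prior 1/3): only cup 1 is available, probability 1; weight (1/3)·1 = 1/3.
If it is under cup 3 (prior 1/3): cup 2 is available but not opened, probability 5/8; weight (1/3)·(5/8) = 5/24.
The weights sum to 13/24.
So P(the pea under cup 2 | the dealer opened cup 1) = (1/3) / (13/24) = 8/13.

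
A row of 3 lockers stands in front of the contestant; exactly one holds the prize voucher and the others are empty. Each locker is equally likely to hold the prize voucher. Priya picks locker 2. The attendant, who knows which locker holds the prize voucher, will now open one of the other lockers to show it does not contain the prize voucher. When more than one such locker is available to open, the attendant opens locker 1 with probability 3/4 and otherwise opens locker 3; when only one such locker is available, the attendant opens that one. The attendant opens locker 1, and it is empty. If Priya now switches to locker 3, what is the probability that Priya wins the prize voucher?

4/7

Condition on the true location of the prize voucher.
If it is in locker 1 (prior 1/3): the attendant opened locker 1, so this case is ruled out; weight (1/3)·0 = 0.
If it is in locker 2 (prior 1/3): locker 1 is available, opened with probability 3/4; weight (1/3)·(3/4) = 1/4.
If it is in locker 3 (prior 1/3): only locker 1 is available, probability 1; weight (1/3)·1 = 1/3.
The weights sum to 7/12.
So P(the prize voucher in locker 3 | the attendant opened locker 1) = (1/3) / (7/12) = 4/7.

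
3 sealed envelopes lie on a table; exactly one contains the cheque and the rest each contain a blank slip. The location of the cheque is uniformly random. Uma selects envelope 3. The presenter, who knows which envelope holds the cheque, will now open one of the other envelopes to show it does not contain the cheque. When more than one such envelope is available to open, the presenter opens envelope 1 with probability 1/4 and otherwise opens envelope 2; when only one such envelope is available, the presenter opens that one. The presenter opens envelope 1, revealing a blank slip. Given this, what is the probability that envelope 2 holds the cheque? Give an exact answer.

4/5

Condition on the true location of the cheque.
If it is in envelope 1 (prior 1/3): the presenter opened envelope 1, so this case is ruled out; weight (1/3)·0 = 0.
If it is in envelope 2 (prior 1/3): only envelope 1 is available, probability 1; weight (1/3)·1 = 1/3.
If it is in envelope 3 (prior 1/3): envelope 1 is available, opened with probability 1/4; weight (1/3)·(1/4) = 1/12.
The weights sum to 5/12.
So P(the cheque in envelope 2 | the presenter opened envelope 1) = (1/3) / (5/12) = 4/5.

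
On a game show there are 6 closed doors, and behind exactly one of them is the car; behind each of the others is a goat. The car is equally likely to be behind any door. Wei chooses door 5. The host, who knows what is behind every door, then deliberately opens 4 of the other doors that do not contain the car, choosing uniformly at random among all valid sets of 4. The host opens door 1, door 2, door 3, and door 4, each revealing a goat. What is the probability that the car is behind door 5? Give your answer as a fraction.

1/6

Condition on the true location of the car.
If it is behind any of doors 1, 2, 3, and 4 (prior 1/6 each): that door was opened and seen not to hold the prize — ruled out; weight (1/6)·0 = 0 each.
If it is behind door 5 (prior 1/6): the host has 5 equally likely choices, so probability 1/5; weight (1/6)·(1/5) = 1/30.
If it is behind door 6 (prior 1/6): the host has no choice, probability 1; weight (1/6)·1 = 1/6.
The weights sum to 1/5.
So P(the car behind door 5 | the host opened door 1, door 2, door 3, and door 4) = (1/30) / (1/5) = 1/6.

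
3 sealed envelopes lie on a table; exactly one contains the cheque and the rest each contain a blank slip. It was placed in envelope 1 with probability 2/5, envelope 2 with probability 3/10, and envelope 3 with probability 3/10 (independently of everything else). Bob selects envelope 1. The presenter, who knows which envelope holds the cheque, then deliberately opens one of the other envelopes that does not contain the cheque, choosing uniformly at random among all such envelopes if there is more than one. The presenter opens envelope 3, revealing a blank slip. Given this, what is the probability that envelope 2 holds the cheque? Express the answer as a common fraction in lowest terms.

Consider each possible location of the cheque in turn.
If it is in envelope 1 (prior 2/5): the presenter has 2 equally likely choices, so probability 1/2; weight (2/5)·(1/2) = 1/5.
If it is in envelope 2 (prior 3/10): the presenter has no choice, probability 1; weight (3/10)·1 = 3/10.
If it is in envelope 3 (prior 3/10): the presenter opened envelope 3, so this case is ruled out; weight (3/10)·0 = 0.
The weights sum to 1/2.
So P(the cheque in envelope 2 | the presenter opened envelope 3) = (3/10) / (1/2) = 3/5.

3/5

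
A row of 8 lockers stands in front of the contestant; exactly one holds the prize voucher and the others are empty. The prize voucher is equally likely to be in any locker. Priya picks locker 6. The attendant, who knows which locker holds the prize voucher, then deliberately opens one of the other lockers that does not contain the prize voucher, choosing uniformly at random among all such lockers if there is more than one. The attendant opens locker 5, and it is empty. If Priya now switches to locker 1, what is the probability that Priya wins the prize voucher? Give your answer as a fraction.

Condition on the true location of the prize voucher.
If it is in any of lockers 1, 2, 3, 4, 7, and 8 (prior 1/8 each): the attendant has 6 equally likely choices, so probability 1/6; weight (1/8)·(1/6) = 1/48 each.
If it is in locker 5 (prior 1/8): the attendant opened locker 5, so this case is ruled out; weight (1/8)·0 = 0.
If it is in locker 6 (prior 1/8): the attendant has 7 equally likely choices, so probability 1/7; weight (1/8)·(1/7) = 1/56.
The weights sum to 1/7.
So P(the prize voucher in locker 1 | the attendant opened locker 5) = (1/48) / (1/7) = 7/48.

7/48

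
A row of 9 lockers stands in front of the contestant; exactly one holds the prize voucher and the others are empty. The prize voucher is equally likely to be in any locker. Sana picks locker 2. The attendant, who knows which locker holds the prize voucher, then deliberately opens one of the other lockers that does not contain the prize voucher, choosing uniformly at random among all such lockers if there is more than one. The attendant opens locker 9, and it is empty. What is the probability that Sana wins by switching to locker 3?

8/63

Apply Bayes' rule, conditioning on where the prize voucher actually is.
If it is in any of lockers 1, 3, 4, 5, 6, 7, and 8 (prior 1/9 each): the attendant has 7 equally likely choices, so probability 1/7; weight (1/9)·(1/7) = 1/63 each.
If it is in locker 2 (prior 1/9): the attendant has 8 equally likely choices, so probability 1/8; weight (1/9)·(1/8) = 1/72.
If it is in locker 9 (prior 1/9): the attendant opened locker 9, so this case is ruled out; weight (1/9)·0 = 0.
The weights sum to 1/8.
So P(the prize voucher in locker 3 | the attendant opened locker 9) = (1/63) / (1/8) = 8/63.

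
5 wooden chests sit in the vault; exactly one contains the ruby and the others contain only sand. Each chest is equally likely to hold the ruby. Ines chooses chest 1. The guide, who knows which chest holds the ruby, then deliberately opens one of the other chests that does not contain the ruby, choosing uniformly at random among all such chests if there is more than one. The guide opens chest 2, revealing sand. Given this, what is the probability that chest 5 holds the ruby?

4/15

Condition on the true location of the ruby.
If it is in chest 1 (prior 1/5): the guide has 4 equally likely choices, so probability 1/4; weight (1/5)·(1/4) = 1/20.
If it is in chest 2 (prior 1/5): the guide opened chest 2, so this case is ruled out; weight (1/5)·0 = 0.
If it is in any of chests 3, 4, and 5 (prior 1/5 each): the guide has 3 equally likely choices, so probability 1/3; weight (1/5)·(1/3) = 1/15 each.
The weights sum to 1/4.
So P(the ruby in chest 5 | the guide opened chest 2) = (1/15) / (1/4) = 4/15.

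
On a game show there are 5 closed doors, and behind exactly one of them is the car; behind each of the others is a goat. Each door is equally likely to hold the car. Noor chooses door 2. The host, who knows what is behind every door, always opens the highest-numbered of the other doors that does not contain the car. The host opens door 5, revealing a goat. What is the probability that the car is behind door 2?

1/4

Consider each possible location of the car in turn.
If it is behind any of doors 1, 2, 3, and 4 (prior 1/5 each): door 5 is the highest-numbered option available, probability 1; weight (1/5)·1 = 1/5 each.
If it is behind door 5 (prior 1/5): the host opened door 5, so this case is ruled out; weight (1/5)·0 = 0.
The weights sum to 4/5.
So P(the car behind door 2 | the host opened door 5) = (1/5) / (4/5) = 1/4.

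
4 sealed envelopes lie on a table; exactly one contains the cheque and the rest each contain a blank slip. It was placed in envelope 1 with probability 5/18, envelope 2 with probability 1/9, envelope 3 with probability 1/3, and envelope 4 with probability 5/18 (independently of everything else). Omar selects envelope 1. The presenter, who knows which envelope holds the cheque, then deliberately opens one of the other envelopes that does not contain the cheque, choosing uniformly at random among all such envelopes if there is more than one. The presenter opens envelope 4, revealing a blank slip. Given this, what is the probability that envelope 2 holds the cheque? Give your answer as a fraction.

3/17

Consider each possible location of the cheque in turn.
If it is in envelope 1 (prior 5/18): the presenter has 3 equally likely choices, so probability 1/3; weight (5/18)·(1/3) = 5/54.
If it is in envelope 2 (prior 1/9): the presenter has 2 equally likely choices, so probability 1/2; weight (1/9)·(1/2) = 1/18.
If it is in envelope 3 (prior 1/3): the presenter has 2 equally likely choices, so probability 1/2; weight (1/3)·(1/2) = 1/6.
If it is in envelope 4 (prior 5/18): the presenter opened envelope 4, so this case is ruled out; weight (5/18)·0 = 0.
The weights sum to 17/54.
So P(the cheque in envelope 2 | the presenter opened envelope 4) = (1/18) / (17/54) = 3/17.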